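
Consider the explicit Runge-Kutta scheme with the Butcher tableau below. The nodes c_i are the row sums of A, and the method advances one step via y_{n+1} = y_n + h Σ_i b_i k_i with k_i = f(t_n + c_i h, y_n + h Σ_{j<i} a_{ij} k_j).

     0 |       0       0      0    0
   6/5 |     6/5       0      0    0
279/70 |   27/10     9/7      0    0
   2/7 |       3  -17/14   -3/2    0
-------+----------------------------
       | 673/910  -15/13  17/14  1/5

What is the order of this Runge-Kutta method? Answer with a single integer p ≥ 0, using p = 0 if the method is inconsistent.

b = (673/910, -15/13, 17/14, 1/5)
c = (0, 6/5, 279/70, 2/7)
Ac = (0, 0, 54/35, -1041/140)
Σ b_i: 673/910·1 + (-15/13)·1 + 17/14·1 + 1/5·1 = 1 ✓
b·c: (-15/13)·6/5 + 17/14·279/70 + 1/5·2/7 = 44747/12740 ≠ 1/2 ⇒ order 1.

1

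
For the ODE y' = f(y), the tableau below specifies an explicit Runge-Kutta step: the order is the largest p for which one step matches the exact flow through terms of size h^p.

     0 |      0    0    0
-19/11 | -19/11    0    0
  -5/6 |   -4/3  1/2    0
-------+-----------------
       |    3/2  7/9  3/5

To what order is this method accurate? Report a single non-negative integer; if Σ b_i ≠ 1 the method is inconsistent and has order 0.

b = (3/2, 7/9, 3/5)
c = (0, -19/11, -5/6)
Ac = (0, 0, -19/22)
Σ b_i: 3/2·1 + 7/9·1 + 3/5·1 = 259/90 ≠ 1 ⇒ order 0.

0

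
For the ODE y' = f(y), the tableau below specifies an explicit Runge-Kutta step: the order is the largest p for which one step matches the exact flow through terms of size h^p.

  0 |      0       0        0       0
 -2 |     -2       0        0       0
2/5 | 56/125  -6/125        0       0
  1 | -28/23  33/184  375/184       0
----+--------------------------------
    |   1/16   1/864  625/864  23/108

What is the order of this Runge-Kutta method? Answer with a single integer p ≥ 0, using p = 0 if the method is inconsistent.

4

b = (1/16, 1/864, 625/864, 23/108)
c = (0, -2, 2/5, 1)
Ac = (0, 0, 12/125, 21/46)
Σ b_i: 1/16·1 + 1/864·1 + 625/864·1 + 23/108·1 = 1 ✓
b·c: 1/864·(-2) + 625/864·2/5 + 23/108·1 = 1/2 ✓
b·c²: 1/864·4 + 625/864·4/25 + 23/108·1 = 1/3 ✓
b·Ac: 625/864·12/125 + 23/108·21/46 = 1/6 ✓
b·c³: 1/864·(-8) + 625/864·8/125 + 23/108·1 = 1/4 ✓
b·(c∘Ac): 625/864·24/625 + 23/108·21/46 = 1/8 ✓
b·Ac²: 625/864·(-24/125) + 23/108·24/23 = 1/12 ✓
b·A²c: 23/108·9/46 = 1/24 ✓; 4 stages ⇒ order 4.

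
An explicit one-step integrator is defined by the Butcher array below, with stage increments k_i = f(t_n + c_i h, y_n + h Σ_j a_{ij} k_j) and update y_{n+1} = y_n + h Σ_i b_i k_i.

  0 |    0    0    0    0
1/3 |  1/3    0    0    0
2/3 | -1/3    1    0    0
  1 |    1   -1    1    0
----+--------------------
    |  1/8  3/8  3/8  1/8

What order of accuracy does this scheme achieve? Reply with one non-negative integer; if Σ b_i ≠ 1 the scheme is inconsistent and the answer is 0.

4

b = (1/8, 3/8, 3/8, 1/8)
c = (0, 1/3, 2/3, 1)
Ac = (0, 0, 1/3, 1/3)
Σ b_i: 1/8·1 + 3/8·1 + 3/8·1 + 1/8·1 = 1 ✓
b·c: 3/8·1/3 + 3/8·2/3 + 1/8·1 = 1/2 ✓
b·c²: 3/8·1/9 + 3/8·4/9 + 1/8·1 = 1/3 ✓
b·Ac: 3/8·1/3 + 1/8·1/3 = 1/6 ✓
b·c³: 3/8·1/27 + 3/8·8/27 + 1/8·1 = 1/4 ✓
b·(c∘Ac): 3/8·2/9 + 1/8·1/3 = 1/8 ✓
b·Ac²: 3/8·1/9 + 1/8·1/3 = 1/12 ✓
b·A²c: 1/8·1/3 = 1/24 ✓; 4 stages ⇒ order 4.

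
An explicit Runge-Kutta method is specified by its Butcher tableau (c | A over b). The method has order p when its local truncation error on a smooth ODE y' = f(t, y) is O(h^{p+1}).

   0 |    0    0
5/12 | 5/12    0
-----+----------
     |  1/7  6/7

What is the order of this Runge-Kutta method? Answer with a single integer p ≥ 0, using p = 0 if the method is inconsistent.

1

b = (1/7, 6/7)
c = (0, 5/12)
Σ b_i: 1/7·1 + 6/7·1 = 1 ✓
b·c: 6/7·5/12 = 5/14 ≠ 1/2 ⇒ order 1.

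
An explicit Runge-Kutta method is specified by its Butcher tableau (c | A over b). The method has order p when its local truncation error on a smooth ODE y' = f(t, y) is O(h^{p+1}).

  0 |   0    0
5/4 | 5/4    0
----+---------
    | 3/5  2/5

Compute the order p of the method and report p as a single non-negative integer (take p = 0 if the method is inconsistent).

2

b = (3/5, 2/5)
c = (0, 5/4)
Σ b_i: 3/5·1 + 2/5·1 = 1 ✓
b·c: 2/5·5/4 = 1/2 ✓; 2 stages ⇒ order 2.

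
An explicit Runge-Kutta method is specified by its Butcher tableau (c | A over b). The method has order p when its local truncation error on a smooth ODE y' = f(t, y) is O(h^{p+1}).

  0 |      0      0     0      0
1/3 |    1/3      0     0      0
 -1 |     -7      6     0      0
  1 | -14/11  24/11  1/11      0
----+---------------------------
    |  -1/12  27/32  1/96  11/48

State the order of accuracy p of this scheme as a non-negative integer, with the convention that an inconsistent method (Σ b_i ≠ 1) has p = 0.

4

b = (-1/12, 27/32, 1/96, 11/48)
c = (0, 1/3, -1, 1)
Ac = (0, 0, 2, 7/11)
Σ b_i: (-1/12)·1 + 27/32·1 + 1/96·1 + 11/48·1 = 1 ✓
b·c: 27/32·1/3 + 1/96·(-1) + 11/48·1 = 1/2 ✓
b·c²: 27/32·1/9 + 1/96·1 + 11/48·1 = 1/3 ✓
b·Ac: 1/96·2 + 11/48·7/11 = 1/6 ✓
b·c³: 27/32·1/27 + 1/96·(-1) + 11/48·1 = 1/4 ✓
b·(c∘Ac): 1/96·(-2) + 11/48·7/11 = 1/8 ✓
b·Ac²: 1/96·2/3 + 11/48·1/3 = 1/12 ✓
b·A²c: 11/48·2/11 = 1/24 ✓; 4 stages ⇒ order 4.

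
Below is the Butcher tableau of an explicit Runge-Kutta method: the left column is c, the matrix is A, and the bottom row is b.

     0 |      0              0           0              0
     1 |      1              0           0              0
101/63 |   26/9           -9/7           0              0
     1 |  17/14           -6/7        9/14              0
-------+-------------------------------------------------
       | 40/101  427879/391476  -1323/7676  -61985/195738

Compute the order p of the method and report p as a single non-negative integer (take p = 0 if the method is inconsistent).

b = (40/101, 427879/391476, -1323/7676, -61985/195738)
c = (0, 1, 101/63, 1)
Ac = (0, 0, -9/7, 17/98)
Σ b_i: 40/101·1 + 427879/391476·1 + (-1323/7676)·1 + (-61985/195738)·1 = 1 ✓
b·c: 427879/391476·1 + (-1323/7676)·101/63 + (-61985/195738)·1 = 1/2 ✓
b·c²: 427879/391476·1 + (-1323/7676)·10201/3969 + (-61985/195738)·1 = 1/3 ✓
b·Ac: (-1323/7676)·(-9/7) + (-61985/195738)·17/98 = 1/6 ✓
b·c³: 427879/391476·1 + (-1323/7676)·1030301/250047 + (-61985/195738)·1 = 25/378 ≠ 1/4 ⇒ order 3.
b·(c∘Ac): (-1323/7676)·(-101/49) + (-61985/195738)·17/98 = 91/303 ≠ 1/8
b·Ac²: (-1323/7676)·(-9/7) + (-61985/195738)·4909/6174 = -97/3213 ≠ 1/12
b·A²c: (-61985/195738)·(-81/98) = 34155/130492 ≠ 1/24

3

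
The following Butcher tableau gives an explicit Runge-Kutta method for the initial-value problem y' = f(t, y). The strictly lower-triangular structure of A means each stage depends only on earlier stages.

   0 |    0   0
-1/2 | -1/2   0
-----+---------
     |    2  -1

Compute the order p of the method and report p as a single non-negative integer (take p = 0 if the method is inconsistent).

2

b = (2, -1)
c = (0, -1/2)
Σ b_i: 2·1 + (-1)·1 = 1 ✓
b·c: (-1)·(-1/2) = 1/2 ✓; 2 stages ⇒ order 2.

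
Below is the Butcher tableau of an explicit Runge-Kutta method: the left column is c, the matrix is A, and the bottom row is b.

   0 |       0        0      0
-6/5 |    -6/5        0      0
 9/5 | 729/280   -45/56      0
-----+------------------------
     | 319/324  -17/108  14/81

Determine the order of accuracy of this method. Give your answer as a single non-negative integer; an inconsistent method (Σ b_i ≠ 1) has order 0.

b = (319/324, -17/108, 14/81)
c = (0, -6/5, 9/5)
Ac = (0, 0, 27/28)
Σ b_i: 319/324·1 + (-17/108)·1 + 14/81·1 = 1 ✓
b·c: (-17/108)·(-6/5) + 14/81·9/5 = 1/2 ✓
b·c²: (-17/108)·36/25 + 14/81·81/25 = 1/3 ✓
b·Ac: 14/81·27/28 = 1/6 ✓; 3 stages ⇒ order 3.

3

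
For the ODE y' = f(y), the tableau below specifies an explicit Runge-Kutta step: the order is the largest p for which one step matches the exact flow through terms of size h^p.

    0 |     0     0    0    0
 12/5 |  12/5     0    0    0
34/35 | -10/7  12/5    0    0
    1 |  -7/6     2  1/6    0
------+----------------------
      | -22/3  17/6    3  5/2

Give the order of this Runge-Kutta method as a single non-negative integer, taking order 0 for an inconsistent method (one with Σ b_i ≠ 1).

1

b = (-22/3, 17/6, 3, 5/2)
c = (0, 12/5, 34/35, 1)
Ac = (0, 0, 144/25, 521/105)
Σ b_i: (-22/3)·1 + 17/6·1 + 3·1 + 5/2·1 = 1 ✓
b·c: 17/6·12/5 + 3·34/35 + 5/2·1 = 171/14 ≠ 1/2 ⇒ order 1.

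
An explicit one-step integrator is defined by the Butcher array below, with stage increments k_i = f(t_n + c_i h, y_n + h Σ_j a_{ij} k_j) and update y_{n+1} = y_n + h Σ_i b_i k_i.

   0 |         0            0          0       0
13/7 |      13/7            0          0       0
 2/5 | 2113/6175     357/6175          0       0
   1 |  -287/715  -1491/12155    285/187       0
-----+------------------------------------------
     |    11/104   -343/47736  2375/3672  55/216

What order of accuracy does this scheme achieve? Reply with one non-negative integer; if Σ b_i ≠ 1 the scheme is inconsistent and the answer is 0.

b = (11/104, -343/47736, 2375/3672, 55/216)
c = (0, 13/7, 2/5, 1)
Ac = (0, 0, 51/475, 21/55)
Σ b_i: 11/104·1 + (-343/47736)·1 + 2375/3672·1 + 55/216·1 = 1 ✓
b·c: (-343/47736)·13/7 + 2375/3672·2/5 + 55/216·1 = 1/2 ✓
b·c²: (-343/47736)·169/49 + 2375/3672·4/25 + 55/216·1 = 1/3 ✓
b·Ac: 2375/3672·51/475 + 55/216·21/55 = 1/6 ✓
b·c³: (-343/47736)·2197/343 + 2375/3672·8/125 + 55/216·1 = 1/4 ✓
b·(c∘Ac): 2375/3672·102/2375 + 55/216·21/55 = 1/8 ✓
b·Ac²: 2375/3672·663/3325 + 55/216·(-69/385) = 1/12 ✓
b·A²c: 55/216·9/55 = 1/24 ✓; 4 stages ⇒ order 4.

4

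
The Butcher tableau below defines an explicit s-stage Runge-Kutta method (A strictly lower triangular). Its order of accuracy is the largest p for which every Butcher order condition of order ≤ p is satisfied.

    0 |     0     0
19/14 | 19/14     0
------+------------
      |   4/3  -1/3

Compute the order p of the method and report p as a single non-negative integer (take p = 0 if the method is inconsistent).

b = (4/3, -1/3)
c = (0, 19/14)
Σ b_i: 4/3·1 + (-1/3)·1 = 1 ✓
b·c: (-1/3)·19/14 = -19/42 ≠ 1/2 ⇒ order 1.

1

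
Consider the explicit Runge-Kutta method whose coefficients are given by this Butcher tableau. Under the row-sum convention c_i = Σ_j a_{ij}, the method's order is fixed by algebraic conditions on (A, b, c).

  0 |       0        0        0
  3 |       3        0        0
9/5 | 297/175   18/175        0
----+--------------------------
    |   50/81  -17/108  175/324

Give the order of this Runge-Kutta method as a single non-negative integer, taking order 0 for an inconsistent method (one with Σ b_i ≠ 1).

b = (50/81, -17/108, 175/324)
c = (0, 3, 9/5)
Ac = (0, 0, 54/175)
Σ b_i: 50/81·1 + (-17/108)·1 + 175/324·1 = 1 ✓
b·c: (-17/108)·3 + 175/324·9/5 = 1/2 ✓
b·c²: (-17/108)·9 + 175/324·81/25 = 1/3 ✓
b·Ac: 175/324·54/175 = 1/6 ✓; 3 stages ⇒ order 3.

3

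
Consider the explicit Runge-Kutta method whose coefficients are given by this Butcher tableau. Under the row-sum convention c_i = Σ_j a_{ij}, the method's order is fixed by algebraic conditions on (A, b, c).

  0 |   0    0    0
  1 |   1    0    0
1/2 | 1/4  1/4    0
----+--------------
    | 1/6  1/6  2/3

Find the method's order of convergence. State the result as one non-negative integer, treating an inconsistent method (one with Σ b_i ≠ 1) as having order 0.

b = (1/6, 1/6, 2/3)
c = (0, 1, 1/2)
Ac = (0, 0, 1/4)
Σ b_i: 1/6·1 + 1/6·1 + 2/3·1 = 1 ✓
b·c: 1/6·1 + 2/3·1/2 = 1/2 ✓
b·c²: 1/6·1 + 2/3·1/4 = 1/3 ✓
b·Ac: 2/3·1/4 = 1/6 ✓; 3 stages ⇒ order 3.

3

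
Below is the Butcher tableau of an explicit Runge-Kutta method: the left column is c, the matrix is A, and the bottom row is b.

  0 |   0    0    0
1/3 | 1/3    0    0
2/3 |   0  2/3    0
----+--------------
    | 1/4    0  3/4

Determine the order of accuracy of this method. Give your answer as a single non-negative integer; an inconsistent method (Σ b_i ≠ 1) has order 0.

3

b = (1/4, 0, 3/4)
c = (0, 1/3, 2/3)
Ac = (0, 0, 2/9)
Σ b_i: 1/4·1 + 3/4·1 = 1 ✓
b·c: 3/4·2/3 = 1/2 ✓
b·c²: 3/4·4/9 = 1/3 ✓
b·Ac: 3/4·2/9 = 1/6 ✓; 3 stages ⇒ order 3.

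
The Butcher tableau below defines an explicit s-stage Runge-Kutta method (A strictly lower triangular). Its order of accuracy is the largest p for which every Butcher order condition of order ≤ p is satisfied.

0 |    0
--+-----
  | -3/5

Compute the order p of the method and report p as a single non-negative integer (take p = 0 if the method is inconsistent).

0

b = (-3/5)
c = (0)
Σ b_i: (-3/5)·1 = -3/5 ≠ 1 ⇒ order 0.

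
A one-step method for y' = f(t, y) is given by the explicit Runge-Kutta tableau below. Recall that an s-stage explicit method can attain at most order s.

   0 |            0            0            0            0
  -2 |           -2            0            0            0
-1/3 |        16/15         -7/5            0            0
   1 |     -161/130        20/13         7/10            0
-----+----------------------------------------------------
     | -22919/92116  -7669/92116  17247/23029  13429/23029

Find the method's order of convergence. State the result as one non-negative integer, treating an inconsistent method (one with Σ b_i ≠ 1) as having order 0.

b = (-22919/92116, -7669/92116, 17247/23029, 13429/23029)
c = (0, -2, -1/3, 1)
Ac = (0, 0, 14/5, -1291/390)
Σ b_i: (-22919/92116)·1 + (-7669/92116)·1 + 17247/23029·1 + 13429/23029·1 = 1 ✓
b·c: (-7669/92116)·(-2) + 17247/23029·(-1/3) + 13429/23029·1 = 1/2 ✓
b·c²: (-7669/92116)·4 + 17247/23029·1/9 + 13429/23029·1 = 1/3 ✓
b·Ac: 17247/23029·14/5 + 13429/23029·(-1291/390) = 1/6 ✓
b·c³: (-7669/92116)·(-8) + 17247/23029·(-1/27) + 13429/23029·1 = 253154/207261 ≠ 1/4 ⇒ order 3.
b·(c∘Ac): 17247/23029·(-14/15) + 13429/23029·(-1291/390) = -1816519/690870 ≠ 1/8
b·Ac²: 17247/23029·(-28/5) + 13429/23029·7291/1170 = -232177/414522 ≠ 1/12
b·A²c: 13429/23029·49/25 = 658021/575725 ≠ 1/24

3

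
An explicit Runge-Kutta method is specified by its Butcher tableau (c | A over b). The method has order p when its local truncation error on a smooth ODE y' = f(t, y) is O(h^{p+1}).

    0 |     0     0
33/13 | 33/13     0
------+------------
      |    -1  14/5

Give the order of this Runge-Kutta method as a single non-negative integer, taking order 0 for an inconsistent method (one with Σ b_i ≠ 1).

0

b = (-1, 14/5)
c = (0, 33/13)
Σ b_i: (-1)·1 + 14/5·1 = 9/5 ≠ 1 ⇒ order 0.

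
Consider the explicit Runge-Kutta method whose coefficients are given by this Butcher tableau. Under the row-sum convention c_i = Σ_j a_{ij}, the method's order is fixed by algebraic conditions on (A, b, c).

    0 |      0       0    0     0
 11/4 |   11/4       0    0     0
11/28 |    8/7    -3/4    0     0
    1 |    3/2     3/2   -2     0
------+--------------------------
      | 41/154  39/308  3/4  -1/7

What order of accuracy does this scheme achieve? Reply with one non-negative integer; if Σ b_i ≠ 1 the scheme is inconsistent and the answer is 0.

2

b = (41/154, 39/308, 3/4, -1/7)
c = (0, 11/4, 11/28, 1)
Ac = (0, 0, -33/16, 187/56)
Σ b_i: 41/154·1 + 39/308·1 + 3/4·1 + (-1/7)·1 = 1 ✓
b·c: 39/308·11/4 + 3/4·11/28 + (-1/7)·1 = 1/2 ✓
b·c²: 39/308·121/16 + 3/4·121/784 + (-1/7)·1 = 1459/1568 ≠ 1/3 ⇒ order 2.
b·Ac: 3/4·(-33/16) + (-1/7)·187/56 = -6347/3136 ≠ 1/6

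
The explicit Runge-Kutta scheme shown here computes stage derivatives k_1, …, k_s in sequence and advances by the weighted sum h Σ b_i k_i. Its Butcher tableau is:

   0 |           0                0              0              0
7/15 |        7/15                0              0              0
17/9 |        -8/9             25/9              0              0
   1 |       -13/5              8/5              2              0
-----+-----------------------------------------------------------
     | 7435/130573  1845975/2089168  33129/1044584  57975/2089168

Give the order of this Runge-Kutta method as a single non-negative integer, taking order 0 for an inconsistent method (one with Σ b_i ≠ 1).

3

b = (7435/130573, 1845975/2089168, 33129/1044584, 57975/2089168)
c = (0, 7/15, 17/9, 1)
Ac = (0, 0, 35/27, 1018/225)
Σ b_i: 7435/130573·1 + 1845975/2089168·1 + 33129/1044584·1 + 57975/2089168·1 = 1 ✓
b·c: 1845975/2089168·7/15 + 33129/1044584·17/9 + 57975/2089168·1 = 1/2 ✓
b·c²: 1845975/2089168·49/225 + 33129/1044584·289/81 + 57975/2089168·1 = 1/3 ✓
b·Ac: 33129/1044584·35/27 + 57975/2089168·1018/225 = 1/6 ✓
b·c³: 1845975/2089168·343/3375 + 33129/1044584·4913/729 + 57975/2089168·1 = 1297721/3917190 ≠ 1/4 ⇒ order 3.
b·(c∘Ac): 33129/1044584·595/243 + 57975/2089168·1018/225 = 159203/783438 ≠ 1/8
b·Ac²: 33129/1044584·49/81 + 57975/2089168·75778/10125 = 7998433/35254710 ≠ 1/12
b·A²c: 57975/2089168·70/27 = 676375/9401256 ≠ 1/24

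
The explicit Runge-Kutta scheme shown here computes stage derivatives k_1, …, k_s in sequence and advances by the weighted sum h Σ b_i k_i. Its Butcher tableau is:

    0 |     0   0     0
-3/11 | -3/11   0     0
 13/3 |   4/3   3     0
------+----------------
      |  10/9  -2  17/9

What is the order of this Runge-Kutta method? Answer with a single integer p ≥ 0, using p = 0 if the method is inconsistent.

b = (10/9, -2, 17/9)
c = (0, -3/11, 13/3)
Ac = (0, 0, -9/11)
Σ b_i: 10/9·1 + (-2)·1 + 17/9·1 = 1 ✓
b·c: (-2)·(-3/11) + 17/9·13/3 = 2593/297 ≠ 1/2 ⇒ order 1.

1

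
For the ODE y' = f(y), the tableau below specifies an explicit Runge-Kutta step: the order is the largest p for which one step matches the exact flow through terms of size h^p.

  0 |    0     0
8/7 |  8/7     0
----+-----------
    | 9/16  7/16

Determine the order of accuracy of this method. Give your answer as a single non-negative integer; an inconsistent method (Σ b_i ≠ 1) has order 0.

2

b = (9/16, 7/16)
c = (0, 8/7)
Σ b_i: 9/16·1 + 7/16·1 = 1 ✓
b·c: 7/16·8/7 = 1/2 ✓; 2 stages ⇒ order 2.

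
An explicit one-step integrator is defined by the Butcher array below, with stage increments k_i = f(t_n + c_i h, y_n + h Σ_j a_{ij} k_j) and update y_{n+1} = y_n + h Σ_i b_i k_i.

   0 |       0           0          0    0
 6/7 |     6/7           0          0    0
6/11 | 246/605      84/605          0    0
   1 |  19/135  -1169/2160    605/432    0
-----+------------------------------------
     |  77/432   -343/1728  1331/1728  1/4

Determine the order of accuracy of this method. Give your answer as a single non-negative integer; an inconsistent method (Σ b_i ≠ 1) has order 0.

4

b = (77/432, -343/1728, 1331/1728, 1/4)
c = (0, 6/7, 6/11, 1)
Ac = (0, 0, 72/605, 3/10)
Σ b_i: 77/432·1 + (-343/1728)·1 + 1331/1728·1 + 1/4·1 = 1 ✓
b·c: (-343/1728)·6/7 + 1331/1728·6/11 + 1/4·1 = 1/2 ✓
b·c²: (-343/1728)·36/49 + 1331/1728·36/121 + 1/4·1 = 1/3 ✓
b·Ac: 1331/1728·72/605 + 1/4·3/10 = 1/6 ✓
b·c³: (-343/1728)·216/343 + 1331/1728·216/1331 + 1/4·1 = 1/4 ✓
b·(c∘Ac): 1331/1728·432/6655 + 1/4·3/10 = 1/8 ✓
b·Ac²: 1331/1728·432/4235 + 1/4·2/105 = 1/12 ✓
b·A²c: 1/4·1/6 = 1/24 ✓; 4 stages ⇒ order 4.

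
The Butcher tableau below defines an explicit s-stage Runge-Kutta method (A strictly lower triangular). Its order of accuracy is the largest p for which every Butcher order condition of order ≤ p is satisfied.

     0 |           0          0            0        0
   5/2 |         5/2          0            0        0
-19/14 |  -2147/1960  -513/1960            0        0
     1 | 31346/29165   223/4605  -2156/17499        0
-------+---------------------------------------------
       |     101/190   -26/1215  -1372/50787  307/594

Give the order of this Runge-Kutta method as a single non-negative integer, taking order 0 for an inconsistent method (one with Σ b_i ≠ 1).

4

b = (101/190, -26/1215, -1372/50787, 307/594)
c = (0, 5/2, -19/14, 1)
Ac = (0, 0, -513/784, 177/614)
Σ b_i: 101/190·1 + (-26/1215)·1 + (-1372/50787)·1 + 307/594·1 = 1 ✓
b·c: (-26/1215)·5/2 + (-1372/50787)·(-19/14) + 307/594·1 = 1/2 ✓
b·c²: (-26/1215)·25/4 + (-1372/50787)·361/196 + 307/594·1 = 1/3 ✓
b·Ac: (-1372/50787)·(-513/784) + 307/594·177/614 = 1/6 ✓
b·c³: (-26/1215)·125/8 + (-1372/50787)·(-6859/2744) + 307/594·1 = 1/4 ✓
b·(c∘Ac): (-1372/50787)·9747/10976 + 307/594·177/614 = 1/8 ✓
b·Ac²: (-1372/50787)·(-2565/1568) + 307/594·93/1228 = 1/12 ✓
b·A²c: 307/594·99/1228 = 1/24 ✓; 4 stages ⇒ order 4.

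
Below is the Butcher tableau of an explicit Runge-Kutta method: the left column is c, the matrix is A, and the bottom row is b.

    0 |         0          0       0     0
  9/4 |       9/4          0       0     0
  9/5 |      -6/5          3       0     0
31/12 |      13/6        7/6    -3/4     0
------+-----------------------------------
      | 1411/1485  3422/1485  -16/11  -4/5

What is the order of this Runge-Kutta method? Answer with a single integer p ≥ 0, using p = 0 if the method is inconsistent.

2

b = (1411/1485, 3422/1485, -16/11, -4/5)
c = (0, 9/4, 9/5, 31/12)
Ac = (0, 0, 27/4, 51/40)
Σ b_i: 1411/1485·1 + 3422/1485·1 + (-16/11)·1 + (-4/5)·1 = 1 ✓
b·c: 3422/1485·9/4 + (-16/11)·9/5 + (-4/5)·31/12 = 1/2 ✓
b·c²: 3422/1485·81/16 + (-16/11)·81/25 + (-4/5)·961/144 = 31963/19800 ≠ 1/3 ⇒ order 2.
b·Ac: (-16/11)·27/4 + (-4/5)·51/40 = -5961/550 ≠ 1/6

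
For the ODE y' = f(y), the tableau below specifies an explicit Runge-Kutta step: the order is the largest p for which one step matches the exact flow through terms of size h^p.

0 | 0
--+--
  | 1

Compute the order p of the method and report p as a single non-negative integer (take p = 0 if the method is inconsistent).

b = (1)
c = (0)
Σ b_i: 1·1 = 1 ✓; 1 stage ⇒ order 1.

1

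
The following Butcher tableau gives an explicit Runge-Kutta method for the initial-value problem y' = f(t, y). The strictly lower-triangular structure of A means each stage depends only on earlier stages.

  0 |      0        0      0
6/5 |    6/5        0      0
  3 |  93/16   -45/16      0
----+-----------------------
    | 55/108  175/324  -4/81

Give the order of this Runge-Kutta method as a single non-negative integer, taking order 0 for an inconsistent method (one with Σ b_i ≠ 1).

3

b = (55/108, 175/324, -4/81)
c = (0, 6/5, 3)
Ac = (0, 0, -27/8)
Σ b_i: 55/108·1 + 175/324·1 + (-4/81)·1 = 1 ✓
b·c: 175/324·6/5 + (-4/81)·3 = 1/2 ✓
b·c²: 175/324·36/25 + (-4/81)·9 = 1/3 ✓
b·Ac: (-4/81)·(-27/8) = 1/6 ✓; 3 stages ⇒ order 3.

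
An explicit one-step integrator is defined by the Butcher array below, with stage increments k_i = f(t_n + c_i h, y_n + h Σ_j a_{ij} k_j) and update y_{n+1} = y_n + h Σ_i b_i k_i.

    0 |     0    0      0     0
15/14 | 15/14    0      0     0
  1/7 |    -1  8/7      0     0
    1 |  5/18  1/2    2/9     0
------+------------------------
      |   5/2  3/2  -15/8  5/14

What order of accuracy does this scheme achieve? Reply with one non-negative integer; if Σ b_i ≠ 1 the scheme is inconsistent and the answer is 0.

b = (5/2, 3/2, -15/8, 5/14)
c = (0, 15/14, 1/7, 1)
Ac = (0, 0, 60/49, 143/252)
Σ b_i: 5/2·1 + 3/2·1 + (-15/8)·1 + 5/14·1 = 139/56 ≠ 1 ⇒ order 0.

0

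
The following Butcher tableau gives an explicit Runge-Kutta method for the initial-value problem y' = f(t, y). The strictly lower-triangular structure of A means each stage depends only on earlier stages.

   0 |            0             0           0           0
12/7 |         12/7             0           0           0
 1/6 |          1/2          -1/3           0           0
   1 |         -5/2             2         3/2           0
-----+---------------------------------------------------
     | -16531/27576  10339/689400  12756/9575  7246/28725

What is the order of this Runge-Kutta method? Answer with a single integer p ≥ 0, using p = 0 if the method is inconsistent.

b = (-16531/27576, 10339/689400, 12756/9575, 7246/28725)
c = (0, 12/7, 1/6, 1)
Ac = (0, 0, -4/7, 103/28)
Σ b_i: (-16531/27576)·1 + 10339/689400·1 + 12756/9575·1 + 7246/28725·1 = 1 ✓
b·c: 10339/689400·12/7 + 12756/9575·1/6 + 7246/28725·1 = 1/2 ✓
b·c²: 10339/689400·144/49 + 12756/9575·1/36 + 7246/28725·1 = 1/3 ✓
b·Ac: 12756/9575·(-4/7) + 7246/28725·103/28 = 1/6 ✓
b·c³: 10339/689400·1728/343 + 12756/9575·1/216 + 7246/28725·1 = 16117/48258 ≠ 1/4 ⇒ order 3.
b·(c∘Ac): 12756/9575·(-2/21) + 7246/28725·103/28 = 64429/80430 ≠ 1/8
b·Ac²: 12756/9575·(-48/49) + 7246/28725·6961/1176 = 90781/482580 ≠ 1/12
b·A²c: 7246/28725·(-6/7) = -14492/67025 ≠ 1/24

3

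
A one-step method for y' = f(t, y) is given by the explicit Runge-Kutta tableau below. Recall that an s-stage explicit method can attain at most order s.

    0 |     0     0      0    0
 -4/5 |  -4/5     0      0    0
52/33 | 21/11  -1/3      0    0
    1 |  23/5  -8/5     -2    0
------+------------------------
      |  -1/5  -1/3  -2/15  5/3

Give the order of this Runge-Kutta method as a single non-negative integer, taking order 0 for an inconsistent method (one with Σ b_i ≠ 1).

b = (-1/5, -1/3, -2/15, 5/3)
c = (0, -4/5, 52/33, 1)
Ac = (0, 0, 4/15, -1544/825)
Σ b_i: (-1/5)·1 + (-1/3)·1 + (-2/15)·1 + 5/3·1 = 1 ✓
b·c: (-1/3)·(-4/5) + (-2/15)·52/33 + 5/3·1 = 853/495 ≠ 1/2 ⇒ order 1.

1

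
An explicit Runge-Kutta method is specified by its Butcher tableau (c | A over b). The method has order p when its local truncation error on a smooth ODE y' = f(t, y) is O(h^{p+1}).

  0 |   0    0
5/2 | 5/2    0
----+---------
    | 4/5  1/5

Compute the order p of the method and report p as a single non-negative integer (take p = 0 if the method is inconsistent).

b = (4/5, 1/5)
c = (0, 5/2)
Σ b_i: 4/5·1 + 1/5·1 = 1 ✓
b·c: 1/5·5/2 = 1/2 ✓; 2 stages ⇒ order 2.

2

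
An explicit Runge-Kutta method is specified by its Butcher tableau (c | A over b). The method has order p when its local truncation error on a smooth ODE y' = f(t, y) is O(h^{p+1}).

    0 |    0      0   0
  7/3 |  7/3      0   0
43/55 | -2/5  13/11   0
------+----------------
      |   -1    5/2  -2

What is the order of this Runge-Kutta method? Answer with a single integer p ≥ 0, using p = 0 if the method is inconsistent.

b = (-1, 5/2, -2)
c = (0, 7/3, 43/55)
Ac = (0, 0, 91/33)
Σ b_i: (-1)·1 + 5/2·1 + (-2)·1 = -1/2 ≠ 1 ⇒ order 0.

0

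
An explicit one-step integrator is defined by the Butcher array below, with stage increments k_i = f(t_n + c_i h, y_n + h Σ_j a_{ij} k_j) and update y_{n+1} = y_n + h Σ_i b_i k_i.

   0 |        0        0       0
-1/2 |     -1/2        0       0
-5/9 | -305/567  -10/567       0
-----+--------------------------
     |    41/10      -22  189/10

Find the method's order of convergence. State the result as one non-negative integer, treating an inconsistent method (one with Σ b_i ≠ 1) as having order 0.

b = (41/10, -22, 189/10)
c = (0, -1/2, -5/9)
Ac = (0, 0, 5/567)
Σ b_i: 41/10·1 + (-22)·1 + 189/10·1 = 1 ✓
b·c: (-22)·(-1/2) + 189/10·(-5/9) = 1/2 ✓
b·c²: (-22)·1/4 + 189/10·25/81 = 1/3 ✓
b·Ac: 189/10·5/567 = 1/6 ✓; 3 stages ⇒ order 3.

3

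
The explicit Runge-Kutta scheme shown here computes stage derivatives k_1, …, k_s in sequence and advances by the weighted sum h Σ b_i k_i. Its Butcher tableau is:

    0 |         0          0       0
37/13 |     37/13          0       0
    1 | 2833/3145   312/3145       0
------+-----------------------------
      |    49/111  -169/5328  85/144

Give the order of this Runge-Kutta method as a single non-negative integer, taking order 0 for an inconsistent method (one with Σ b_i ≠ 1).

b = (49/111, -169/5328, 85/144)
c = (0, 37/13, 1)
Ac = (0, 0, 24/85)
Σ b_i: 49/111·1 + (-169/5328)·1 + 85/144·1 = 1 ✓
b·c: (-169/5328)·37/13 + 85/144·1 = 1/2 ✓
b·c²: (-169/5328)·1369/169 + 85/144·1 = 1/3 ✓
b·Ac: 85/144·24/85 = 1/6 ✓; 3 stages ⇒ order 3.

3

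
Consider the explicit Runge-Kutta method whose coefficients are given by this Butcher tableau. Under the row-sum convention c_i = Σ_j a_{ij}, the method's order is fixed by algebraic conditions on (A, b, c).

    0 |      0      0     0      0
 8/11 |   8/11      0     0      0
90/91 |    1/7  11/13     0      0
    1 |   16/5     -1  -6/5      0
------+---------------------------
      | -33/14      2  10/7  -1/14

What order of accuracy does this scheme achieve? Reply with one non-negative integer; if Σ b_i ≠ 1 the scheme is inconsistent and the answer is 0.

b = (-33/14, 2, 10/7, -1/14)
c = (0, 8/11, 90/91, 1)
Ac = (0, 0, 8/13, -1916/1001)
Σ b_i: (-33/14)·1 + 2·1 + 10/7·1 + (-1/14)·1 = 1 ✓
b·c: 2·8/11 + 10/7·90/91 + (-1/14)·1 = 39183/14014 ≠ 1/2 ⇒ order 1.

1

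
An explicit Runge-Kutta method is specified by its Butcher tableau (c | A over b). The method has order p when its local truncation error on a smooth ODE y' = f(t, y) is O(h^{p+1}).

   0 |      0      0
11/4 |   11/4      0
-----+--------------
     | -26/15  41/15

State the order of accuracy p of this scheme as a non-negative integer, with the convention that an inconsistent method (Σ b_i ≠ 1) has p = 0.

1

b = (-26/15, 41/15)
c = (0, 11/4)
Σ b_i: (-26/15)·1 + 41/15·1 = 1 ✓
b·c: 41/15·11/4 = 451/60 ≠ 1/2 ⇒ order 1.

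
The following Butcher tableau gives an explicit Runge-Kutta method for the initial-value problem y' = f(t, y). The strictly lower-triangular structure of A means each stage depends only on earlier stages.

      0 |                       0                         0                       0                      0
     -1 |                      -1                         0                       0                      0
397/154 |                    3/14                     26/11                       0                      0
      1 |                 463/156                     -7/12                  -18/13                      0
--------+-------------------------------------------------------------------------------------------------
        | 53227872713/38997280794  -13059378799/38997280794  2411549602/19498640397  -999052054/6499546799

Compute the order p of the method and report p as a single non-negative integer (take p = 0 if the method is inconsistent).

3

b = (53227872713/38997280794, -13059378799/38997280794, 2411549602/19498640397, -999052054/6499546799)
c = (0, -1, 397/154, 1)
Ac = (0, 0, -26/11, -35869/12012)
Σ b_i: 53227872713/38997280794·1 + (-13059378799/38997280794)·1 + 2411549602/19498640397·1 + (-999052054/6499546799)·1 = 1 ✓
b·c: (-13059378799/38997280794)·(-1) + 2411549602/19498640397·397/154 + (-999052054/6499546799)·1 = 1/2 ✓
b·c²: (-13059378799/38997280794)·1 + 2411549602/19498640397·157609/23716 + (-999052054/6499546799)·1 = 1/3 ✓
b·Ac: 2411549602/19498640397·(-26/11) + (-999052054/6499546799)·(-35869/12012) = 1/6 ✓
b·c³: (-13059378799/38997280794)·(-1) + 2411549602/19498640397·62570773/3652264 + (-999052054/6499546799)·1 = 4604325257129/2001860414092 ≠ 1/4 ⇒ order 3.
b·(c∘Ac): 2411549602/19498640397·(-5161/847) + (-999052054/6499546799)·(-35869/12012) = -11488847989/38997280794 ≠ 1/8
b·Ac²: 2411549602/19498640397·26/11 + (-999052054/6499546799)·(-9050425/924924) = 5394210491603/3002790621138 ≠ 1/12
b·A²c: (-999052054/6499546799)·36/11 = -3269624904/6499546799 ≠ 1/24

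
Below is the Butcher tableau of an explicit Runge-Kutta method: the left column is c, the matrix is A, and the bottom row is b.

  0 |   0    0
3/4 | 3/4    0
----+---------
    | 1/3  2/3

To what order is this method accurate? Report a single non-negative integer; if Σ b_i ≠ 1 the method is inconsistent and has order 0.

2

b = (1/3, 2/3)
c = (0, 3/4)
Σ b_i: 1/3·1 + 2/3·1 = 1 ✓
b·c: 2/3·3/4 = 1/2 ✓; 2 stages ⇒ order 2.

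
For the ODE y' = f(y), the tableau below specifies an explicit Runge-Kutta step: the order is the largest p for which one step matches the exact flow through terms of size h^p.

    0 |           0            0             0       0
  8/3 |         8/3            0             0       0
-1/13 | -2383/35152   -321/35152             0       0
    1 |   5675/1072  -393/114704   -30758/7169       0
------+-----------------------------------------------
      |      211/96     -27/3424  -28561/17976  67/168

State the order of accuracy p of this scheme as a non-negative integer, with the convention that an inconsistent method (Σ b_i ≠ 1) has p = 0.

4

b = (211/96, -27/3424, -28561/17976, 67/168)
c = (0, 8/3, -1/13, 1)
Ac = (0, 0, -107/4394, 43/134)
Σ b_i: 211/96·1 + (-27/3424)·1 + (-28561/17976)·1 + 67/168·1 = 1 ✓
b·c: (-27/3424)·8/3 + (-28561/17976)·(-1/13) + 67/168·1 = 1/2 ✓
b·c²: (-27/3424)·64/9 + (-28561/17976)·1/169 + 67/168·1 = 1/3 ✓
b·Ac: (-28561/17976)·(-107/4394) + 67/168·43/134 = 1/6 ✓
b·c³: (-27/3424)·512/27 + (-28561/17976)·(-1/2197) + 67/168·1 = 1/4 ✓
b·(c∘Ac): (-28561/17976)·107/57122 + 67/168·43/134 = 1/8 ✓
b·Ac²: (-28561/17976)·(-428/6591) + 67/168·(-10/201) = 1/12 ✓
b·A²c: 67/168·7/67 = 1/24 ✓; 4 stages ⇒ order 4.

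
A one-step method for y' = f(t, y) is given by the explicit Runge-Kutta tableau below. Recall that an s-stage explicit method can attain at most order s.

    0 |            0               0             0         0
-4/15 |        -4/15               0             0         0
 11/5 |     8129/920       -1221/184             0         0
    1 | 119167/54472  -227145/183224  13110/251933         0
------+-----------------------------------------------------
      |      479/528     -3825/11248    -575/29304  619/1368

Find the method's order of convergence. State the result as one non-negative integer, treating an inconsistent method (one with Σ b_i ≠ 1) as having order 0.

b = (479/528, -3825/11248, -575/29304, 619/1368)
c = (0, -4/15, 11/5, 1)
Ac = (0, 0, 407/230, 551/1238)
Σ b_i: 479/528·1 + (-3825/11248)·1 + (-575/29304)·1 + 619/1368·1 = 1 ✓
b·c: (-3825/11248)·(-4/15) + (-575/29304)·11/5 + 619/1368·1 = 1/2 ✓
b·c²: (-3825/11248)·16/225 + (-575/29304)·121/25 + 619/1368·1 = 1/3 ✓
b·Ac: (-575/29304)·407/230 + 619/1368·551/1238 = 1/6 ✓
b·c³: (-3825/11248)·(-64/3375) + (-575/29304)·1331/125 + 619/1368·1 = 1/4 ✓
b·(c∘Ac): (-575/29304)·4477/1150 + 619/1368·551/1238 = 1/8 ✓
b·Ac²: (-575/29304)·(-814/1725) + 619/1368·304/1857 = 1/12 ✓
b·A²c: 619/1368·57/619 = 1/24 ✓; 4 stages ⇒ order 4.

4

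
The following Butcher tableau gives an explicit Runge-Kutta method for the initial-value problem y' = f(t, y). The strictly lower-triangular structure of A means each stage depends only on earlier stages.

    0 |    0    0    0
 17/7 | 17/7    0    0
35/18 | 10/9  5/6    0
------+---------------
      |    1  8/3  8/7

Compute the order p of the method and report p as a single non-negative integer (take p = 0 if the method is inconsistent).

0

b = (1, 8/3, 8/7)
c = (0, 17/7, 35/18)
Ac = (0, 0, 85/42)
Σ b_i: 1·1 + 8/3·1 + 8/7·1 = 101/21 ≠ 1 ⇒ order 0.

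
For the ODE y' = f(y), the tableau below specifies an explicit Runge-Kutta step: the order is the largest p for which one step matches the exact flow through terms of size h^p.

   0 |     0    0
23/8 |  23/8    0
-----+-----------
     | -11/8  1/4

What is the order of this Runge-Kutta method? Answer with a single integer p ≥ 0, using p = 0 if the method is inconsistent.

0

b = (-11/8, 1/4)
c = (0, 23/8)
Σ b_i: (-11/8)·1 + 1/4·1 = -9/8 ≠ 1 ⇒ order 0.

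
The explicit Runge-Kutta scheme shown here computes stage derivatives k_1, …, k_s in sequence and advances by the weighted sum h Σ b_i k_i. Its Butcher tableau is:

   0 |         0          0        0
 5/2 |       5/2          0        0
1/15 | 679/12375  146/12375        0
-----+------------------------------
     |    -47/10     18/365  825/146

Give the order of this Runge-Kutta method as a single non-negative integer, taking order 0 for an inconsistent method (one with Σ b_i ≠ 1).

3

b = (-47/10, 18/365, 825/146)
c = (0, 5/2, 1/15)
Ac = (0, 0, 73/2475)
Σ b_i: (-47/10)·1 + 18/365·1 + 825/146·1 = 1 ✓
b·c: 18/365·5/2 + 825/146·1/15 = 1/2 ✓
b·c²: 18/365·25/4 + 825/146·1/225 = 1/3 ✓
b·Ac: 825/146·73/2475 = 1/6 ✓; 3 stages ⇒ order 3.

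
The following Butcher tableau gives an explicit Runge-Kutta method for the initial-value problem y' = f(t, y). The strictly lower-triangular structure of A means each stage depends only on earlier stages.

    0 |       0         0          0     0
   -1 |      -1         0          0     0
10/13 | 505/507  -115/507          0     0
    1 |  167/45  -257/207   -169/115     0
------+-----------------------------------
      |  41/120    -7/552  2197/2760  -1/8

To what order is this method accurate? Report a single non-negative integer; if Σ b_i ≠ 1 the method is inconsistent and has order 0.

4

b = (41/120, -7/552, 2197/2760, -1/8)
c = (0, -1, 10/13, 1)
Ac = (0, 0, 115/507, 1/9)
Σ b_i: 41/120·1 + (-7/552)·1 + 2197/2760·1 + (-1/8)·1 = 1 ✓
b·c: (-7/552)·(-1) + 2197/2760·10/13 + (-1/8)·1 = 1/2 ✓
b·c²: (-7/552)·1 + 2197/2760·100/169 + (-1/8)·1 = 1/3 ✓
b·Ac: 2197/2760·115/507 + (-1/8)·1/9 = 1/6 ✓
b·c³: (-7/552)·(-1) + 2197/2760·1000/2197 + (-1/8)·1 = 1/4 ✓
b·(c∘Ac): 2197/2760·1150/6591 + (-1/8)·1/9 = 1/8 ✓
b·Ac²: 2197/2760·(-115/507) + (-1/8)·(-19/9) = 1/12 ✓
b·A²c: (-1/8)·(-1/3) = 1/24 ✓; 4 stages ⇒ order 4.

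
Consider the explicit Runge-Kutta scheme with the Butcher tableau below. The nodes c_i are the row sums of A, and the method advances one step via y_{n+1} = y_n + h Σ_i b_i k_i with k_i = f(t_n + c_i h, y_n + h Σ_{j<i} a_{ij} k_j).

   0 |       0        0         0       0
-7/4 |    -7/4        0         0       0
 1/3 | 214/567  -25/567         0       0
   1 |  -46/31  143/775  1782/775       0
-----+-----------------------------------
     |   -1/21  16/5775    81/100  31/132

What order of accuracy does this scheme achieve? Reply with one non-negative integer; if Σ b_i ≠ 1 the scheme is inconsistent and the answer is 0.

4

b = (-1/21, 16/5775, 81/100, 31/132)
c = (0, -7/4, 1/3, 1)
Ac = (0, 0, 25/324, 55/124)
Σ b_i: (-1/21)·1 + 16/5775·1 + 81/100·1 + 31/132·1 = 1 ✓
b·c: 16/5775·(-7/4) + 81/100·1/3 + 31/132·1 = 1/2 ✓
b·c²: 16/5775·49/16 + 81/100·1/9 + 31/132·1 = 1/3 ✓
b·Ac: 81/100·25/324 + 31/132·55/124 = 1/6 ✓
b·c³: 16/5775·(-343/64) + 81/100·1/27 + 31/132·1 = 1/4 ✓
b·(c∘Ac): 81/100·25/972 + 31/132·55/124 = 1/8 ✓
b·Ac²: 81/100·(-175/1296) + 31/132·407/496 = 1/12 ✓
b·A²c: 31/132·11/62 = 1/24 ✓; 4 stages ⇒ order 4.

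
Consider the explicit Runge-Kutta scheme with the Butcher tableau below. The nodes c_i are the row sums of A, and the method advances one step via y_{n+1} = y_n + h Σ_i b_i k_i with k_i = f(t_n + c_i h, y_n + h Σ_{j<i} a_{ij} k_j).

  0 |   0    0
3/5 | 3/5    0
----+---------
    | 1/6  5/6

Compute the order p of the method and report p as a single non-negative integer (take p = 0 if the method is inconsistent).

b = (1/6, 5/6)
c = (0, 3/5)
Σ b_i: 1/6·1 + 5/6·1 = 1 ✓
b·c: 5/6·3/5 = 1/2 ✓; 2 stages ⇒ order 2.

2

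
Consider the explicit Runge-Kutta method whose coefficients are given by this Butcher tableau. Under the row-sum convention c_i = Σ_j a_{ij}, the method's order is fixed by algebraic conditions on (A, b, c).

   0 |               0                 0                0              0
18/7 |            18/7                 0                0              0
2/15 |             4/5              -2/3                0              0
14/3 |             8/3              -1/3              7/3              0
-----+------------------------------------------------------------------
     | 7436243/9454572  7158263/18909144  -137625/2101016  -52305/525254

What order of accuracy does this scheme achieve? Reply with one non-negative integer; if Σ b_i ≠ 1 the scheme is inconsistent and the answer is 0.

b = (7436243/9454572, 7158263/18909144, -137625/2101016, -52305/525254)
c = (0, 18/7, 2/15, 14/3)
Ac = (0, 0, -12/7, -172/315)
Σ b_i: 7436243/9454572·1 + 7158263/18909144·1 + (-137625/2101016)·1 + (-52305/525254)·1 = 1 ✓
b·c: 7158263/18909144·18/7 + (-137625/2101016)·2/15 + (-52305/525254)·14/3 = 1/2 ✓
b·c²: 7158263/18909144·324/49 + (-137625/2101016)·4/225 + (-52305/525254)·196/9 = 1/3 ✓
b·Ac: (-137625/2101016)·(-12/7) + (-52305/525254)·(-172/315) = 1/6 ✓
b·c³: 7158263/18909144·5832/343 + (-137625/2101016)·8/3375 + (-52305/525254)·2744/27 = -20316962/5515167 ≠ 1/4 ⇒ order 3.
b·(c∘Ac): (-137625/2101016)·(-8/35) + (-52305/525254)·(-344/135) = 4446073/16545501 ≠ 1/8
b·Ac²: (-137625/2101016)·(-216/49) + (-52305/525254)·(-71528/33075) = 41703349/82727505 ≠ 1/12
b·A²c: (-52305/525254)·(-4) = 104610/262627 ≠ 1/24

3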